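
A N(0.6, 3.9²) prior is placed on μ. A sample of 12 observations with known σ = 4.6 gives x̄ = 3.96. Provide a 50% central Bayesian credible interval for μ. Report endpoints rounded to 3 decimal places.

[2.763, 4.459]

Posterior precision = 1/3.9² + 12/4.6² = 0.0657 + 0.5671 = 0.6329, so posterior SD = 1.2570.
Posterior mean = (0.6/3.9² + 12·3.96/4.6²) / 0.6329 = 3.6109.
Interval: 3.6109 ± 0.674 × 1.2570 → [2.763, 4.459].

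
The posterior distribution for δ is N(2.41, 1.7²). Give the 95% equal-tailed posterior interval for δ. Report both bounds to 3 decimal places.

[-0.922, 5.742]

The posterior is symmetric, so the 95% equal-tailed interval is δ = 2.41 ± z·1.7 with z = 1.960.
Half-width: 1.960 × 1.7 = 3.332.
2.41 − 3.332 = -0.922; 2.41 + 3.332 = 5.742.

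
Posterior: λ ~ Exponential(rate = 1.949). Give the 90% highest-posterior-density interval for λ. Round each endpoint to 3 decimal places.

The exponential density is strictly decreasing on [0, ∞), so the HPD interval is anchored at 0: [0, q] with P(λ ≤ q) = 0.90.
q = −ln(1 − 0.90) / 1.949 = 2.3026 / 1.949 = 1.181.

[0.000, 1.181]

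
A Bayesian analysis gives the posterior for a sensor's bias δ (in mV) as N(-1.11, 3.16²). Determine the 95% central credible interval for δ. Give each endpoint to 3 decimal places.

[-7.303, 5.083]

The posterior is symmetric, so the 95% equal-tailed interval is δ = -1.11 ± z·3.16 with z = 1.960.
Half-width: 1.960 × 3.16 = 6.193.
-1.11 − 6.193 = -7.303; -1.11 + 6.193 = 5.083.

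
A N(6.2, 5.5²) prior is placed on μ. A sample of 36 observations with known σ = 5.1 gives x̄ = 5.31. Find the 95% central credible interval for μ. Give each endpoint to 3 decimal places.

[3.684, 6.977]

Posterior precision = 1/5.5² + 36/5.1² = 0.0331 + 1.3841 = 1.4171, so posterior SD = 0.8400.
Posterior mean = (6.2/5.5² + 36·5.31/5.1²) / 1.4171 = 5.3308.
Interval: 5.3308 ± 1.960 × 0.8400 → [3.684, 6.977].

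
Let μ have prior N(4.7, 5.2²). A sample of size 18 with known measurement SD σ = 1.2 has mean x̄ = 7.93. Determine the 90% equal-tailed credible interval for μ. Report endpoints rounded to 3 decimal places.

[7.456, 8.385]

Posterior precision = 1/5.2² + 18/1.2² = 0.0370 + 12.5000 = 12.5370, so posterior SD = 0.2824.
Posterior mean = (4.7/5.2² + 18·7.93/1.2²) / 12.5370 = 7.9205.
Interval: 7.9205 ± 1.645 × 0.2824 → [7.456, 8.385].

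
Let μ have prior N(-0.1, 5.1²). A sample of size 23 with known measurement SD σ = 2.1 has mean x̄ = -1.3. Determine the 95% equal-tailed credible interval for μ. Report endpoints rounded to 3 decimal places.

[-2.146, -0.436]

Posterior precision = 1/5.1² + 23/2.1² = 0.0384 + 5.2154 = 5.2539, so posterior SD = 0.4363.
Posterior mean = (-0.1/5.1² + 23·-1.3/2.1²) / 5.2539 = -1.2912.
Interval: -1.2912 ± 1.960 × 0.4363 → [-2.146, -0.436].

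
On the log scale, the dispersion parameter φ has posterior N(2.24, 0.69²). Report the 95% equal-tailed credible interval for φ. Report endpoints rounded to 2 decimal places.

[2.43, 36.32]

On the log scale the 95% interval is 2.24 ± 1.960 × 0.69 = [0.8876, 3.5924].
Exponentiate: [e^0.8876, e^3.5924] = [2.43, 36.32].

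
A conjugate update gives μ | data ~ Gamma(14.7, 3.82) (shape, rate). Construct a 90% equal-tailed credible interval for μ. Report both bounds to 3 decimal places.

Posterior: Gamma(shape 14.7, rate 3.82).
Equal-tailed 90% interval: Gamma(14.7, 3.82) quantiles at 0.05 and 0.95.
Posterior mean ≈ 3.848, SD ≈ 1.004; a Normal approximation gives roughly [2.197, 5.499].
Exact: lower = 2.359; upper = 5.634.

[2.359, 5.634]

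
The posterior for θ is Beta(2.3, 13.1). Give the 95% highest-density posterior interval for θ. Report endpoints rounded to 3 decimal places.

The posterior is unimodal and skewed, so the HPD interval has equal density at both endpoints and is the shortest 95% interval.
Solving f(0.010) = f(0.321) with F(0.321) − F(0.010) = 0.95 gives [0.010, 0.321].
For comparison, the equal-tailed interval is [0.025, 0.358]; the HPD is narrower and shifted toward the mode.

[0.010, 0.321]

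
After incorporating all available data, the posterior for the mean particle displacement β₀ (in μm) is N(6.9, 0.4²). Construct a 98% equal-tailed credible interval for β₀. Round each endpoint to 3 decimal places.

The posterior is symmetric, so the 98% equal-tailed interval is β₀ = 6.9 ± z·0.4 with z = 2.326.
Half-width: 2.326 × 0.4 = 0.931.
6.9 − 0.931 = 5.969; 6.9 + 0.931 = 7.831.

[5.969, 7.831]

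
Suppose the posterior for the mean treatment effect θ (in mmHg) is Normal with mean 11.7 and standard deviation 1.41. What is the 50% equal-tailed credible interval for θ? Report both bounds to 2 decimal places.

[10.75, 12.65]

The posterior is symmetric, so the 50% equal-tailed interval is θ = 11.7 ± z·1.41 with z = 0.674.
Half-width: 0.674 × 1.41 = 0.95.
11.7 − 0.95 = 10.75; 11.7 + 0.95 = 12.65.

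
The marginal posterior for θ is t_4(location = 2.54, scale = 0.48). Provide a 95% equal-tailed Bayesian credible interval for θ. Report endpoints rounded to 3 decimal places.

The t_4 distribution is symmetric; the 95% interval is 2.54 ± t·0.48 with t_{0.975,4} = 2.776.
Half-width: 2.776 × 0.48 = 1.333.
2.54 − 1.333 = 1.207; 2.54 + 1.333 = 3.873.

[1.207, 3.873]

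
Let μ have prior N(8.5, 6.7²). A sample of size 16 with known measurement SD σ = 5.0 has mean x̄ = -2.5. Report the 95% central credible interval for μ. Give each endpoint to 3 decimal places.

Posterior precision = 1/6.7² + 16/5.0² = 0.0223 + 0.6400 = 0.6623, so posterior SD = 1.2288.
Posterior mean = (8.5/6.7² + 16·-2.5/5.0²) / 0.6623 = -2.1300.
Interval: -2.1300 ± 1.960 × 1.2288 → [-4.538, 0.278].

[-4.538, 0.278]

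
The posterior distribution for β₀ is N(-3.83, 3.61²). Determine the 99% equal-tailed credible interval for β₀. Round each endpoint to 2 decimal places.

The posterior is symmetric, so the 99% equal-tailed interval is β₀ = -3.83 ± z·3.61 with z = 2.576.
Half-width: 2.576 × 3.61 = 9.30.
-3.83 − 9.30 = -13.13; -3.83 + 9.30 = 5.47.

[-13.13, 5.47]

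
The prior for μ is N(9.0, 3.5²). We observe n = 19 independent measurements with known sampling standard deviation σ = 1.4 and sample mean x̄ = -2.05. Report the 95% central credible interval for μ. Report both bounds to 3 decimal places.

[-2.585, -1.331]

Posterior precision = 1/3.5² + 19/1.4² = 0.0816 + 9.6939 = 9.7755, so posterior SD = 0.3198.
Posterior mean = (9.0/3.5² + 19·-2.05/1.4²) / 9.7755 = -1.9577.
Interval: -1.9577 ± 1.960 × 0.3198 → [-2.585, -1.331].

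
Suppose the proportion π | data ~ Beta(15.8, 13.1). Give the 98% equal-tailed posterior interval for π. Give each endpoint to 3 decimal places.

[0.335, 0.749]

Posterior: Beta(15.8, 13.1).
Equal-tailed 98% interval: the 0.01 and 0.99 quantiles of Beta(15.8, 13.1).
Posterior mean ≈ 0.547, SD ≈ 0.091; a Normal approximation gives roughly [0.335, 0.759].
Exact: F⁻¹(0.01) = 0.335; F⁻¹(0.99) = 0.749.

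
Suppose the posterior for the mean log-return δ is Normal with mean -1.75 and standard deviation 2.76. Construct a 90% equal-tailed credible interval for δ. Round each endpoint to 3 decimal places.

[-6.290, 2.790]

The posterior is symmetric, so the 90% equal-tailed interval is δ = -1.75 ± z·2.76 with z = 1.645.
Half-width: 1.645 × 2.76 = 4.540.
-1.75 − 4.540 = -6.290; -1.75 + 4.540 = 2.790.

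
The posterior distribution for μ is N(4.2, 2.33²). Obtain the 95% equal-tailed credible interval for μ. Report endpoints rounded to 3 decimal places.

The posterior is symmetric, so the 95% equal-tailed interval is μ = 4.2 ± z·2.33 with z = 1.960.
Half-width: 1.960 × 2.33 = 4.567.
4.2 − 4.567 = -0.367; 4.2 + 4.567 = 8.767.

[-0.367, 8.767]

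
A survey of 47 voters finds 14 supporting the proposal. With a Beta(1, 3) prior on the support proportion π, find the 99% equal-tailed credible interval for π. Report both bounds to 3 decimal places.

Posterior: Beta(1+14, 3+33) = Beta(15, 36).
Equal-tailed 99% interval: the 0.005 and 0.995 quantiles of Beta(15, 36).
Posterior mean ≈ 0.294, SD ≈ 0.063; a Normal approximation gives roughly [0.131, 0.457].
Exact: F⁻¹(0.005) = 0.149; F⁻¹(0.995) = 0.469.

[0.149, 0.469]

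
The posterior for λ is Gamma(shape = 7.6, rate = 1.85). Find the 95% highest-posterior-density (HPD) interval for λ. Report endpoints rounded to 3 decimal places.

[1.471, 7.074]

The posterior is unimodal and skewed, so the HPD interval has equal density at both endpoints and is the shortest 95% interval.
Solving f(1.471) = f(7.074) with F(7.074) − F(1.471) = 0.95 gives [1.471, 7.074].
For comparison, the equal-tailed interval is [1.727, 7.503]; the HPD is narrower and shifted toward the mode.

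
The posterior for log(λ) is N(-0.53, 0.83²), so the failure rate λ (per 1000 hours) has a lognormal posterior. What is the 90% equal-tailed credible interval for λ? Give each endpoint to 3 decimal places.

On the log scale the 90% interval is -0.53 ± 1.645 × 0.83 = [-1.8952, 0.8352].
Exponentiate: [e^-1.8952, e^0.8352] = [0.150, 2.305].

[0.150, 2.305]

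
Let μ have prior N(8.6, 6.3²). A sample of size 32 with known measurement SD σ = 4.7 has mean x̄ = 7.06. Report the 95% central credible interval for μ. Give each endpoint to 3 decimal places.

[5.472, 8.701]

Posterior precision = 1/6.3² + 32/4.7² = 0.0252 + 1.4486 = 1.4738, so posterior SD = 0.8237.
Posterior mean = (8.6/6.3² + 32·7.06/4.7²) / 1.4738 = 7.0863.
Interval: 7.0863 ± 1.960 × 0.8237 → [5.472, 8.701].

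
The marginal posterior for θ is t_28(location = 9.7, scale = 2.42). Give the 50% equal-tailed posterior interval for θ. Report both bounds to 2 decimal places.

The t_28 distribution is symmetric; the 50% interval is 9.7 ± t·2.42 with t_{0.75,28} = 0.683.
Half-width: 0.683 × 2.42 = 1.65.
9.7 − 1.65 = 8.05; 9.7 + 1.65 = 11.35.

[8.05, 11.35]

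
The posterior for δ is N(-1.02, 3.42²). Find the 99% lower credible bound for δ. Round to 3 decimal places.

Need L with P(δ ≥ L) = 0.99: L = -1.02 − z_{0.01}·3.42.
z = 2.326; L = -1.02 − 2.326 × 3.42 = -8.976.

-8.976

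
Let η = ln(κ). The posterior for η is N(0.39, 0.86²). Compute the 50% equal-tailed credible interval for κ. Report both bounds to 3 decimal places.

On the log scale the 50% interval is 0.39 ± 0.674 × 0.86 = [-0.1901, 0.9701].
Exponentiate: [e^-0.1901, e^0.9701] = [0.827, 2.638].

[0.827, 2.638]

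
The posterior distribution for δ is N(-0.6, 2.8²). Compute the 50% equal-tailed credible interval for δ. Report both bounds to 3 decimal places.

The posterior is symmetric, so the 50% equal-tailed interval is δ = -0.6 ± z·2.8 with z = 0.674.
Half-width: 0.674 × 2.8 = 1.889.
-0.6 − 1.889 = -2.489; -0.6 + 1.889 = 1.289.

[-2.489, 1.289]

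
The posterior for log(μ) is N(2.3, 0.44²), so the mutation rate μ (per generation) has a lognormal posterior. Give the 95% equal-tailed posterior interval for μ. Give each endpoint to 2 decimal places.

On the log scale the 95% interval is 2.3 ± 1.960 × 0.44 = [1.4376, 3.1624].
Exponentiate: [e^1.4376, e^3.1624] = [4.21, 23.63].

[4.21, 23.63]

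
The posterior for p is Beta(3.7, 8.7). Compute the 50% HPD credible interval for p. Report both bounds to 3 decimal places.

[0.180, 0.352]

The posterior is unimodal and skewed, so the HPD interval has equal density at both endpoints and is the shortest 50% interval.
Solving f(0.180) = f(0.352) with F(0.352) − F(0.180) = 0.50 gives [0.180, 0.352].
For comparison, the equal-tailed interval is [0.205, 0.380]; the HPD is narrower and shifted toward the mode.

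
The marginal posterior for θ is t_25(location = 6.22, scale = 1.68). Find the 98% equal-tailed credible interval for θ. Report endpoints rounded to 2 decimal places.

[2.05, 10.39]

The t_25 distribution is symmetric; the 98% interval is 6.22 ± t·1.68 with t_{0.99,25} = 2.485.
Half-width: 2.485 × 1.68 = 4.17.
6.22 − 4.17 = 2.05; 6.22 + 4.17 = 10.39.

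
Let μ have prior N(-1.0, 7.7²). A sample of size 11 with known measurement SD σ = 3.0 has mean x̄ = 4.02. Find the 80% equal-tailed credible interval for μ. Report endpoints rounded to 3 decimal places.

[2.800, 5.103]

Posterior precision = 1/7.7² + 11/3.0² = 0.0169 + 1.2222 = 1.2391, so posterior SD = 0.8984.
Posterior mean = (-1.0/7.7² + 11·4.02/3.0²) / 1.2391 = 3.9517.
Interval: 3.9517 ± 1.282 × 0.8984 → [2.800, 5.103].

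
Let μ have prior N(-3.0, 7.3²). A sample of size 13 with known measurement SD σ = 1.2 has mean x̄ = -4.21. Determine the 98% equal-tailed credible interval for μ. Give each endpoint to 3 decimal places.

Posterior precision = 1/7.3² + 13/1.2² = 0.0188 + 9.0278 = 9.0465, so posterior SD = 0.3325.
Posterior mean = (-3.0/7.3² + 13·-4.21/1.2²) / 9.0465 = -4.2075.
Interval: -4.2075 ± 2.326 × 0.3325 → [-4.981, -3.434].

[-4.981, -3.434]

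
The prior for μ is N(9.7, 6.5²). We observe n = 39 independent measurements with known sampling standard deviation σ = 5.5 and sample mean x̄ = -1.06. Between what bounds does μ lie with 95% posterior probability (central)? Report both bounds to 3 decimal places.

[-2.577, 0.844]

Posterior precision = 1/6.5² + 39/5.5² = 0.0237 + 1.2893 = 1.3129, so posterior SD = 0.8727.
Posterior mean = (9.7/6.5² + 39·-1.06/5.5²) / 1.3129 = -0.8660.
Interval: -0.8660 ± 1.960 × 0.8727 → [-2.577, 0.844].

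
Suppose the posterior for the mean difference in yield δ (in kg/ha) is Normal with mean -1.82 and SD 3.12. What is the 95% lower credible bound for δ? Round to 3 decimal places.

-6.952

Need L with P(δ ≥ L) = 0.95: L = -1.82 − z_{0.05}·3.12.
z = 1.645; L = -1.82 − 1.645 × 3.12 = -6.952.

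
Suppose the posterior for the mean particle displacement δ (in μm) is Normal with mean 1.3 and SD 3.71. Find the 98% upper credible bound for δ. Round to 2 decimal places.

Need U with P(δ ≤ U) = 0.98: U = 1.3 + z_{0.02}·3.71.
z = 2.054; U = 1.3 + 2.054 × 3.71 = 8.92.

8.92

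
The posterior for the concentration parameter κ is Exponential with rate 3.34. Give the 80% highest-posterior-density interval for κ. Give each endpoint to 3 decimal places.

The exponential density is strictly decreasing on [0, ∞), so the HPD interval is anchored at 0: [0, q] with P(κ ≤ q) = 0.80.
q = −ln(1 − 0.80) / 3.34 = 1.6094 / 3.34 = 0.482.

[0.000, 0.482]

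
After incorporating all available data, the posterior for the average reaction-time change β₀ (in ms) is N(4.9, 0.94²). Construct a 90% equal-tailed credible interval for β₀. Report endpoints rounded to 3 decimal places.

The posterior is symmetric, so the 90% equal-tailed interval is β₀ = 4.9 ± z·0.94 with z = 1.645.
Half-width: 1.645 × 0.94 = 1.546.
4.9 − 1.546 = 3.354; 4.9 + 1.546 = 6.446.

[3.354, 6.446]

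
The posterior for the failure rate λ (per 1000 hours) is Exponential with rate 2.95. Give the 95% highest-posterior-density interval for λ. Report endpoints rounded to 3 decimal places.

The exponential density is strictly decreasing on [0, ∞), so the HPD interval is anchored at 0: [0, q] with P(λ ≤ q) = 0.95.
q = −ln(1 − 0.95) / 2.95 = 2.9957 / 2.95 = 1.016.

[0.000, 1.016]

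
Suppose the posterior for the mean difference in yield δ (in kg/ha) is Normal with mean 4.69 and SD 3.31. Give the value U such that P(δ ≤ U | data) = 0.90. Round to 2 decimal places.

Need U with P(δ ≤ U) = 0.90: U = 4.69 + z_{0.1}·3.31.
z = 1.282; U = 4.69 + 1.282 × 3.31 = 8.93.

8.93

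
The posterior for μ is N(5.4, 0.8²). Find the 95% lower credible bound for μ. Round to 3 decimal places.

4.084

Need L with P(μ ≥ L) = 0.95: L = 5.4 − z_{0.05}·0.8.
z = 1.645; L = 5.4 − 1.645 × 0.8 = 4.084.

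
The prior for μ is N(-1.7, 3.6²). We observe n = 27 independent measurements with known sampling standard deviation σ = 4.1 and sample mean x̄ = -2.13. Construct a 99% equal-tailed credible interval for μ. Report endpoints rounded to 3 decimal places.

[-4.096, -0.125]

Posterior precision = 1/3.6² + 27/4.1² = 0.0772 + 1.6062 = 1.6833, so posterior SD = 0.7707.
Posterior mean = (-1.7/3.6² + 27·-2.13/4.1²) / 1.6833 = -2.1103.
Interval: -2.1103 ± 2.576 × 0.7707 → [-4.096, -0.125].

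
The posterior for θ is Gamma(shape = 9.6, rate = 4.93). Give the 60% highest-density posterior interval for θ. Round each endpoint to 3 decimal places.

The posterior is unimodal and skewed, so the HPD interval has equal density at both endpoints and is the shortest 60% interval.
Solving f(1.287) = f(2.300) with F(2.300) − F(1.287) = 0.60 gives [1.287, 2.300].
For comparison, the equal-tailed interval is [1.409, 2.447]; the HPD is narrower and shifted toward the mode.

[1.287, 2.300]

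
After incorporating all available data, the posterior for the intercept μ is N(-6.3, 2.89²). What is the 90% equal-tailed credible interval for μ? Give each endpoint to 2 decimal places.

[-11.05, -1.55]

The posterior is symmetric, so the 90% equal-tailed interval is μ = -6.3 ± z·2.89 with z = 1.645.
Half-width: 1.645 × 2.89 = 4.75.
-6.3 − 4.75 = -11.05; -6.3 + 4.75 = -1.55.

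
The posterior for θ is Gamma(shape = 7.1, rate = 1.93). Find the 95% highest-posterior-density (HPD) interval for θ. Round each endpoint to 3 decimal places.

The posterior is unimodal and skewed, so the HPD interval has equal density at both endpoints and is the shortest 95% interval.
Solving f(1.249) = f(6.425) with F(6.425) − F(1.249) = 0.95 gives [1.249, 6.425].
For comparison, the equal-tailed interval is [1.491, 6.838]; the HPD is narrower and shifted toward the mode.

[1.249, 6.425]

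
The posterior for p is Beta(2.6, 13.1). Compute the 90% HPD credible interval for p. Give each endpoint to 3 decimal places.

The posterior is unimodal and skewed, so the HPD interval has equal density at both endpoints and is the shortest 90% interval.
Solving f(0.024) = f(0.300) with F(0.300) − F(0.024) = 0.90 gives [0.024, 0.300].
For comparison, the equal-tailed interval is [0.044, 0.337]; the HPD is narrower and shifted toward the mode.

[0.024, 0.300]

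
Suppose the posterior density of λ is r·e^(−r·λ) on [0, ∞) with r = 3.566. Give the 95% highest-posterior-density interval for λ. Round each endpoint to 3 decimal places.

[0.000, 0.840]

The exponential density is strictly decreasing on [0, ∞), so the HPD interval is anchored at 0: [0, q] with P(λ ≤ q) = 0.95.
q = −ln(1 − 0.95) / 3.566 = 2.9957 / 3.566 = 0.840.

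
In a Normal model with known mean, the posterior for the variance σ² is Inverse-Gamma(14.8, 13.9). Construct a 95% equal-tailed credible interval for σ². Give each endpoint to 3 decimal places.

[0.598, 1.686]

Inverse-Gamma(14.8, 13.9) quantiles: F⁻¹(0.025) and F⁻¹(0.975).
Equivalently, 1/σ² ~ Gamma(14.8, rate = 13.9); invert its 0.975 and 0.025 quantiles.
Posterior mean ≈ 1.007, SD ≈ 0.282; a Normal approximation gives roughly [0.455, 1.559].
Exact: lower = 0.598; upper = 1.686.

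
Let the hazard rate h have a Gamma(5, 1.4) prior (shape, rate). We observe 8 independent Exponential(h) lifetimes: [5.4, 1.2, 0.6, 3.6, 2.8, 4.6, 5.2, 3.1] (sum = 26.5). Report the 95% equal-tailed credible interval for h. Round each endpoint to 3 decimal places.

Posterior: Gamma(5+8, 1.4+26.5) = Gamma(13, 27.9) (shape, rate).
Equal-tailed 95% interval: Gamma(13, 27.9) quantiles at 0.025 and 0.975.
Posterior mean ≈ 0.466, SD ≈ 0.129; a Normal approximation gives roughly [0.213, 0.719].
Exact: lower = 0.248; upper = 0.751.

[0.248, 0.751]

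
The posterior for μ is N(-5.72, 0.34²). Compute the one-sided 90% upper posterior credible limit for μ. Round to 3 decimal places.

-5.284

Need U with P(μ ≤ U) = 0.90: U = -5.72 + z_{0.1}·0.34.
z = 1.282; U = -5.72 + 1.282 × 0.34 = -5.284.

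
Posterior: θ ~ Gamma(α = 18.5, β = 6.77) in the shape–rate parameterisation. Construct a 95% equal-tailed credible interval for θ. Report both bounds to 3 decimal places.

[1.633, 4.111]

Posterior: Gamma(shape 18.5, rate 6.77).
Equal-tailed 95% interval: Gamma(18.5, 6.77) quantiles at 0.025 and 0.975.
Posterior mean ≈ 2.733, SD ≈ 0.635; a Normal approximation gives roughly [1.487, 3.978].
Exact: lower = 1.633; upper = 4.111.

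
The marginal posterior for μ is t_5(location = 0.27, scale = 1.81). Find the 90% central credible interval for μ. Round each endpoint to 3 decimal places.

The t_5 distribution is symmetric; the 90% interval is 0.27 ± t·1.81 with t_{0.95,5} = 2.015.
Half-width: 2.015 × 1.81 = 3.647.
0.27 − 3.647 = -3.377; 0.27 + 3.647 = 3.917.

[-3.377, 3.917]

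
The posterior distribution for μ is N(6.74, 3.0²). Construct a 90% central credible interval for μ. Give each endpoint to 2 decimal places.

The posterior is symmetric, so the 90% equal-tailed interval is μ = 6.74 ± z·3.0 with z = 1.645.
Half-width: 1.645 × 3.0 = 4.93.
6.74 − 4.93 = 1.81; 6.74 + 4.93 = 11.67.

[1.81, 11.67]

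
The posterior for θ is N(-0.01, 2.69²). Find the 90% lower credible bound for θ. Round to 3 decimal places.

Need L with P(θ ≥ L) = 0.90: L = -0.01 − z_{0.1}·2.69.
z = 1.282; L = -0.01 − 1.282 × 2.69 = -3.457.

-3.457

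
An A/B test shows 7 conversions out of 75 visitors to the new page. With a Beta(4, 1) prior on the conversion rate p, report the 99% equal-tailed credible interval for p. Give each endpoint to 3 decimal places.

Posterior: Beta(4+7, 1+68) = Beta(11, 69).
Equal-tailed 99% interval: the 0.005 and 0.995 quantiles of Beta(11, 69).
Posterior mean ≈ 0.138, SD ≈ 0.038; a Normal approximation gives roughly [0.039, 0.236].
Exact: F⁻¹(0.005) = 0.057; F⁻¹(0.995) = 0.252.

[0.057, 0.252]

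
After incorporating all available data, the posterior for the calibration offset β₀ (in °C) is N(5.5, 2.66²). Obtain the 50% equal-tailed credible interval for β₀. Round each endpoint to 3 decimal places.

The posterior is symmetric, so the 50% equal-tailed interval is β₀ = 5.5 ± z·2.66 with z = 0.674.
Half-width: 0.674 × 2.66 = 1.794.
5.5 − 1.794 = 3.706; 5.5 + 1.794 = 7.294.

[3.706, 7.294]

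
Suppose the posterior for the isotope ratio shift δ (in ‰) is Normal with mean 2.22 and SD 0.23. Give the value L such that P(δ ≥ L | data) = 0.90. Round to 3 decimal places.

1.925

Need L with P(δ ≥ L) = 0.90: L = 2.22 − z_{0.1}·0.23.
z = 1.282; L = 2.22 − 1.282 × 0.23 = 1.925.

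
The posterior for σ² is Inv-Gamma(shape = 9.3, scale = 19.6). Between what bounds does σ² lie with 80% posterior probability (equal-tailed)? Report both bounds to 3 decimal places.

Inverse-Gamma(9.3, 19.6) quantiles: F⁻¹(0.1) and F⁻¹(0.9).
Equivalently, 1/σ² ~ Gamma(9.3, rate = 19.6); invert its 0.9 and 0.1 quantiles.
Posterior mean ≈ 2.361, SD ≈ 0.874; a Normal approximation gives roughly [1.241, 3.482].
Exact: lower = 1.467; upper = 3.458.

[1.467, 3.458]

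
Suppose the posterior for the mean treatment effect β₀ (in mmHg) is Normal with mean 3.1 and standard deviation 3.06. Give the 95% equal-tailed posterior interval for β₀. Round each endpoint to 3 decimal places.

The posterior is symmetric, so the 95% equal-tailed interval is β₀ = 3.1 ± z·3.06 with z = 1.960.
Half-width: 1.960 × 3.06 = 5.997.
3.1 − 5.997 = -2.897; 3.1 + 5.997 = 9.097.

[-2.897, 9.097]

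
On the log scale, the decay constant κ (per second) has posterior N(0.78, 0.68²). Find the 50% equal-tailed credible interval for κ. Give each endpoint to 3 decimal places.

[1.379, 3.451]

On the log scale the 50% interval is 0.78 ± 0.674 × 0.68 = [0.3213, 1.2387].
Exponentiate: [e^0.3213, e^1.2387] = [1.379, 3.451].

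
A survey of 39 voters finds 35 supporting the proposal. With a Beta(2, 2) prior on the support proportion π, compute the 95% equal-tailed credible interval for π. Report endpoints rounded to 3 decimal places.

Posterior: Beta(2+35, 2+4) = Beta(37, 6).
Equal-tailed 95% interval: the 0.025 and 0.975 quantiles of Beta(37, 6).
Posterior mean ≈ 0.860, SD ≈ 0.052; a Normal approximation gives roughly [0.758, 0.963].
Exact: F⁻¹(0.025) = 0.744; F⁻¹(0.975) = 0.946.

[0.744, 0.946]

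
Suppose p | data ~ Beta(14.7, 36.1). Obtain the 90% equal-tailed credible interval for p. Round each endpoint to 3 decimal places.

[0.191, 0.398]

Posterior: Beta(14.7, 36.1).
Equal-tailed 90% interval: the 0.05 and 0.95 quantiles of Beta(14.7, 36.1).
Posterior mean ≈ 0.289, SD ≈ 0.063; a Normal approximation gives roughly [0.186, 0.393].
Exact: F⁻¹(0.05) = 0.191; F⁻¹(0.95) = 0.398.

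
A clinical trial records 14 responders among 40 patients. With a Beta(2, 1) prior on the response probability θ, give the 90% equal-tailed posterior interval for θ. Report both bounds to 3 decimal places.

[0.256, 0.495]

Posterior: Beta(2+14, 1+26) = Beta(16, 27).
Equal-tailed 90% interval: the 0.05 and 0.95 quantiles of Beta(16, 27).
Posterior mean ≈ 0.372, SD ≈ 0.073; a Normal approximation gives roughly [0.252, 0.492].
Exact: F⁻¹(0.05) = 0.256; F⁻¹(0.95) = 0.495.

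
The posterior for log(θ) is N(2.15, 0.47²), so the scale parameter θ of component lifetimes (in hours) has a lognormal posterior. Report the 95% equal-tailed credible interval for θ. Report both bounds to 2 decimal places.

On the log scale the 95% interval is 2.15 ± 1.960 × 0.47 = [1.2288, 3.0712].
Exponentiate: [e^1.2288, e^3.0712] = [3.42, 21.57].

[3.42, 21.57]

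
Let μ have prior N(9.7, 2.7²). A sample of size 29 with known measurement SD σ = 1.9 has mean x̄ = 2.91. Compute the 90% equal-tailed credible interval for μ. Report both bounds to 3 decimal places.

Posterior precision = 1/2.7² + 29/1.9² = 0.1372 + 8.0332 = 8.1704, so posterior SD = 0.3498.
Posterior mean = (9.7/2.7² + 29·2.91/1.9²) / 8.1704 = 3.0240.
Interval: 3.0240 ± 1.645 × 0.3498 → [2.449, 3.599].

[2.449, 3.599]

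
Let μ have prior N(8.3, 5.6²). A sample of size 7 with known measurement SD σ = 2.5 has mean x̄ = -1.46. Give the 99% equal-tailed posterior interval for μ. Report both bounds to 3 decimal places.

Posterior precision = 1/5.6² + 7/2.5² = 0.0319 + 1.1200 = 1.1519, so posterior SD = 0.9317.
Posterior mean = (8.3/5.6² + 7·-1.46/2.5²) / 1.1519 = -1.1898.
Interval: -1.1898 ± 2.576 × 0.9317 → [-3.590, 1.210].

[-3.590, 1.210]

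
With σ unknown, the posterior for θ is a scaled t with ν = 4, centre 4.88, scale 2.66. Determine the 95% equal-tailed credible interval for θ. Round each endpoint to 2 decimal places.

[-2.51, 12.27]

The t_4 distribution is symmetric; the 95% interval is 4.88 ± t·2.66 with t_{0.975,4} = 2.776.
Half-width: 2.776 × 2.66 = 7.39.
4.88 − 7.39 = -2.51; 4.88 + 7.39 = 12.27.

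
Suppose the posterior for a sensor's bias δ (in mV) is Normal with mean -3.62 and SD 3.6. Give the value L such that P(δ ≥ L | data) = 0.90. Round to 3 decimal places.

-8.234

Need L with P(δ ≥ L) = 0.90: L = -3.62 − z_{0.1}·3.6.
z = 1.282; L = -3.62 − 1.282 × 3.6 = -8.234.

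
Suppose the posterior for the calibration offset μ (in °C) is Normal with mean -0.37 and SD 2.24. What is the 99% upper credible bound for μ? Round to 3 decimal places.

4.841

Need U with P(μ ≤ U) = 0.99: U = -0.37 + z_{0.01}·2.24.
z = 2.326; U = -0.37 + 2.326 × 2.24 = 4.841.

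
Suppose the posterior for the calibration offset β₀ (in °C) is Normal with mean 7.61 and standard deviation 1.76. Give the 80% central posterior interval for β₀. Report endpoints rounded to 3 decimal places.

The posterior is symmetric, so the 80% equal-tailed interval is β₀ = 7.61 ± z·1.76 with z = 1.282.
Half-width: 1.282 × 1.76 = 2.256.
7.61 − 2.256 = 5.354; 7.61 + 2.256 = 9.866.

[5.354, 9.866]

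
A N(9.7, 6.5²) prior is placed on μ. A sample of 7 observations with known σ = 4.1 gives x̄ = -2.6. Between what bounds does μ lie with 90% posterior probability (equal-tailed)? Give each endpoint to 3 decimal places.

[-4.418, 0.541]

Posterior precision = 1/6.5² + 7/4.1² = 0.0237 + 0.4164 = 0.4401, so posterior SD = 1.5074.
Posterior mean = (9.7/6.5² + 7·-2.6/4.1²) / 0.4401 = -1.9385.
Interval: -1.9385 ± 1.645 × 1.5074 → [-4.418, 0.541].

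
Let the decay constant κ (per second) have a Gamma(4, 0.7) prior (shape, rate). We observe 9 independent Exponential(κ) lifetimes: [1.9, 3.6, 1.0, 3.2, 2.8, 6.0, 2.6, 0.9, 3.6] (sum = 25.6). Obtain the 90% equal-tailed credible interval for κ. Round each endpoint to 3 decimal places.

[0.292, 0.739]

Posterior: Gamma(4+9, 0.7+25.6) = Gamma(13, 26.3) (shape, rate).
Equal-tailed 90% interval: Gamma(13, 26.3) quantiles at 0.05 and 0.95.
Posterior mean ≈ 0.494, SD ≈ 0.137; a Normal approximation gives roughly [0.269, 0.720].
Exact: lower = 0.292; upper = 0.739.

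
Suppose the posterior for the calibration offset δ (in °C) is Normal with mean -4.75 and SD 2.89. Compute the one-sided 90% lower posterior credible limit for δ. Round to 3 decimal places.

Need L with P(δ ≥ L) = 0.90: L = -4.75 − z_{0.1}·2.89.
z = 1.282; L = -4.75 − 1.282 × 2.89 = -8.454.

-8.454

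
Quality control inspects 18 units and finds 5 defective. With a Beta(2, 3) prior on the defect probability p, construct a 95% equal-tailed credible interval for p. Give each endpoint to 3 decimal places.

Posterior: Beta(2+5, 3+13) = Beta(7, 16).
Equal-tailed 95% interval: the 0.025 and 0.975 quantiles of Beta(7, 16).
Posterior mean ≈ 0.304, SD ≈ 0.094; a Normal approximation gives roughly [0.120, 0.488].
Exact: F⁻¹(0.025) = 0.139; F⁻¹(0.975) = 0.502.

[0.139, 0.502]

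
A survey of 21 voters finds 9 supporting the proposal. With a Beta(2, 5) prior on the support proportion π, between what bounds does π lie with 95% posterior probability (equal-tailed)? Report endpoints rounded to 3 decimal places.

Posterior: Beta(2+9, 5+12) = Beta(11, 17).
Equal-tailed 95% interval: the 0.025 and 0.975 quantiles of Beta(11, 17).
Posterior mean ≈ 0.393, SD ≈ 0.091; a Normal approximation gives roughly [0.215, 0.571].
Exact: F⁻¹(0.025) = 0.224; F⁻¹(0.975) = 0.576.

[0.224, 0.576]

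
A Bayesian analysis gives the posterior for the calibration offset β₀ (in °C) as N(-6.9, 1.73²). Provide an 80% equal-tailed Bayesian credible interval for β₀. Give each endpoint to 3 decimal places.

[-9.117, -4.683]

The posterior is symmetric, so the 80% equal-tailed interval is β₀ = -6.9 ± z·1.73 with z = 1.282.
Half-width: 1.282 × 1.73 = 2.217.
-6.9 − 2.217 = -9.117; -6.9 + 2.217 = -4.683.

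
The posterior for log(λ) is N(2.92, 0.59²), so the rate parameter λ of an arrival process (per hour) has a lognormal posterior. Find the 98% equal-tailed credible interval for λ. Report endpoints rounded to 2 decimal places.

[4.70, 73.15]

On the log scale the 98% interval is 2.92 ± 2.326 × 0.59 = [1.5475, 4.2925].
Exponentiate: [e^1.5475, e^4.2925] = [4.70, 73.15].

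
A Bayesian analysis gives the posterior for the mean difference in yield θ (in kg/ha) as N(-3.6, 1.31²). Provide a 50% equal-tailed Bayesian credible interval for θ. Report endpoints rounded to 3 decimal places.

[-4.484, -2.716]

The posterior is symmetric, so the 50% equal-tailed interval is θ = -3.6 ± z·1.31 with z = 0.674.
Half-width: 0.674 × 1.31 = 0.884.
-3.6 − 0.884 = -4.484; -3.6 + 0.884 = -2.716.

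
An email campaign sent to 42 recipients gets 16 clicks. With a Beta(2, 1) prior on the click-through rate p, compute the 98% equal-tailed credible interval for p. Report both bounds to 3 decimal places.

[0.241, 0.572]

Posterior: Beta(2+16, 1+26) = Beta(18, 27).
Equal-tailed 98% interval: the 0.01 and 0.99 quantiles of Beta(18, 27).
Posterior mean ≈ 0.400, SD ≈ 0.072; a Normal approximation gives roughly [0.232, 0.568].
Exact: F⁻¹(0.01) = 0.241; F⁻¹(0.99) = 0.572.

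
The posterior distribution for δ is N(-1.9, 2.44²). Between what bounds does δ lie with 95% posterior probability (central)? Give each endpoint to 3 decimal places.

[-6.682, 2.882]

The posterior is symmetric, so the 95% equal-tailed interval is δ = -1.9 ± z·2.44 with z = 1.960.
Half-width: 1.960 × 2.44 = 4.782.
-1.9 − 4.782 = -6.682; -1.9 + 4.782 = 2.882.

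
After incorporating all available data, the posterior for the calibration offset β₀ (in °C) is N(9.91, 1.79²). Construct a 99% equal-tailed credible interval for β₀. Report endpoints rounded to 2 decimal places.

[5.30, 14.52]

The posterior is symmetric, so the 99% equal-tailed interval is β₀ = 9.91 ± z·1.79 with z = 2.576.
Half-width: 2.576 × 1.79 = 4.61.
9.91 − 4.61 = 5.30; 9.91 + 4.61 = 14.52.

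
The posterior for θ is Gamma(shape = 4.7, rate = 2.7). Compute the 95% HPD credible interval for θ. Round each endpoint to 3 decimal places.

The posterior is unimodal and skewed, so the HPD interval has equal density at both endpoints and is the shortest 95% interval.
Solving f(0.390) = f(3.330) with F(3.330) − F(0.390) = 0.95 gives [0.390, 3.330].
For comparison, the equal-tailed interval is [0.540, 3.631]; the HPD is narrower and shifted toward the mode.

[0.390, 3.330]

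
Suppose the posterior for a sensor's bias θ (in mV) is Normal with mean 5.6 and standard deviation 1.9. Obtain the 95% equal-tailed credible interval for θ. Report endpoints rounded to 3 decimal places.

[1.876, 9.324]

The posterior is symmetric, so the 95% equal-tailed interval is θ = 5.6 ± z·1.9 with z = 1.960.
Half-width: 1.960 × 1.9 = 3.724.
5.6 − 3.724 = 1.876; 5.6 + 3.724 = 9.324.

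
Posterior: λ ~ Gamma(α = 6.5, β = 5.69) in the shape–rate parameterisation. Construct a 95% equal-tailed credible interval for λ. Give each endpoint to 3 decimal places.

[0.440, 2.174]

Posterior: Gamma(shape 6.5, rate 5.69).
Equal-tailed 95% interval: Gamma(6.5, 5.69) quantiles at 0.025 and 0.975.
Posterior mean ≈ 1.142, SD ≈ 0.448; a Normal approximation gives roughly [0.264, 2.021].
Exact: lower = 0.440; upper = 2.174.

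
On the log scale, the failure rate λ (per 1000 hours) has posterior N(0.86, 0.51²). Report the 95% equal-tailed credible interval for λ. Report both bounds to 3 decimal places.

On the log scale the 95% interval is 0.86 ± 1.960 × 0.51 = [-0.1396, 1.8596].
Exponentiate: [e^-0.1396, e^1.8596] = [0.870, 6.421].

[0.870, 6.421]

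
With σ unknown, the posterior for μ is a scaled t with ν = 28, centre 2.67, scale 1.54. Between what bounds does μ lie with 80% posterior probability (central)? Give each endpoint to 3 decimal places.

[0.649, 4.691]

The t_28 distribution is symmetric; the 80% interval is 2.67 ± t·1.54 with t_{0.9,28} = 1.313.
Half-width: 1.313 × 1.54 = 2.021.
2.67 − 2.021 = 0.649; 2.67 + 2.021 = 4.691.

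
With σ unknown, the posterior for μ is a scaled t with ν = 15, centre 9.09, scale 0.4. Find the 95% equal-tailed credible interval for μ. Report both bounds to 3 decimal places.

[8.237, 9.943]

The t_15 distribution is symmetric; the 95% interval is 9.09 ± t·0.4 with t_{0.975,15} = 2.131.
Half-width: 2.131 × 0.4 = 0.853.
9.09 − 0.853 = 8.237; 9.09 + 0.853 = 9.943.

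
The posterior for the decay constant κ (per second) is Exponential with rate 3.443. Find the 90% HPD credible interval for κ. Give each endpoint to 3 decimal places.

The exponential density is strictly decreasing on [0, ∞), so the HPD interval is anchored at 0: [0, q] with P(κ ≤ q) = 0.90.
q = −ln(1 − 0.90) / 3.443 = 2.3026 / 3.443 = 0.669.

[0.000, 0.669]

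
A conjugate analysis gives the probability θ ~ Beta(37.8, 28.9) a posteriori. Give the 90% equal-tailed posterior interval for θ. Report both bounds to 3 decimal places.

Posterior: Beta(37.8, 28.9).
Equal-tailed 90% interval: the 0.05 and 0.95 quantiles of Beta(37.8, 28.9).
Posterior mean ≈ 0.567, SD ≈ 0.060; a Normal approximation gives roughly [0.468, 0.666].
Exact: F⁻¹(0.05) = 0.466; F⁻¹(0.95) = 0.665.

[0.466, 0.665]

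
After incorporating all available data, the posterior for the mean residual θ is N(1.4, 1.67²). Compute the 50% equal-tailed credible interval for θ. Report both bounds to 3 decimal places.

[0.274, 2.526]

The posterior is symmetric, so the 50% equal-tailed interval is θ = 1.4 ± z·1.67 with z = 0.674.
Half-width: 0.674 × 1.67 = 1.126.
1.4 − 1.126 = 0.274; 1.4 + 1.126 = 2.526.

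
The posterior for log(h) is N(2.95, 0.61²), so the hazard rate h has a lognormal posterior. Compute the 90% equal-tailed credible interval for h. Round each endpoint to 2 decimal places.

[7.01, 52.11]

On the log scale the 90% interval is 2.95 ± 1.645 × 0.61 = [1.9466, 3.9534].
Exponentiate: [e^1.9466, e^3.9534] = [7.01, 52.11].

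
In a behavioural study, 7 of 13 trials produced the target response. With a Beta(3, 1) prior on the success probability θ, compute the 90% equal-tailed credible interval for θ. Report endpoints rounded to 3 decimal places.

[0.391, 0.773]

Posterior: Beta(3+7, 1+6) = Beta(10, 7).
Equal-tailed 90% interval: the 0.05 and 0.95 quantiles of Beta(10, 7).
Posterior mean ≈ 0.588, SD ≈ 0.116; a Normal approximation gives roughly [0.397, 0.779].
Exact: F⁻¹(0.05) = 0.391; F⁻¹(0.95) = 0.773.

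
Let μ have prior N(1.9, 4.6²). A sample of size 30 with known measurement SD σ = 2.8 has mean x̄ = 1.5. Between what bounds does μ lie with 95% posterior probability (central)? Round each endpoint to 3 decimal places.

Posterior precision = 1/4.6² + 30/2.8² = 0.0473 + 3.8265 = 3.8738, so posterior SD = 0.5081.
Posterior mean = (1.9/4.6² + 30·1.5/2.8²) / 3.8738 = 1.5049.
Interval: 1.5049 ± 1.960 × 0.5081 → [0.509, 2.501].

[0.509, 2.501]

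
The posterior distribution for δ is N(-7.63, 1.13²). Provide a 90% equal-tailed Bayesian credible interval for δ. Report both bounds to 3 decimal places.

[-9.489, -5.771]

The posterior is symmetric, so the 90% equal-tailed interval is δ = -7.63 ± z·1.13 with z = 1.645.
Half-width: 1.645 × 1.13 = 1.859.
-7.63 − 1.859 = -9.489; -7.63 + 1.859 = -5.771.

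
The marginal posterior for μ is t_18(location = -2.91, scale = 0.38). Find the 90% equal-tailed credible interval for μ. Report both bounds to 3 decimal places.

The t_18 distribution is symmetric; the 90% interval is -2.91 ± t·0.38 with t_{0.95,18} = 1.734.
Half-width: 1.734 × 0.38 = 0.659.
-2.91 − 0.659 = -3.569; -2.91 + 0.659 = -2.251.

[-3.569, -2.251]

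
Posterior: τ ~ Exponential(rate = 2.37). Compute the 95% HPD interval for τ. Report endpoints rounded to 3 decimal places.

The exponential density is strictly decreasing on [0, ∞), so the HPD interval is anchored at 0: [0, q] with P(τ ≤ q) = 0.95.
q = −ln(1 − 0.95) / 2.37 = 2.9957 / 2.37 = 1.264.

[0.000, 1.264]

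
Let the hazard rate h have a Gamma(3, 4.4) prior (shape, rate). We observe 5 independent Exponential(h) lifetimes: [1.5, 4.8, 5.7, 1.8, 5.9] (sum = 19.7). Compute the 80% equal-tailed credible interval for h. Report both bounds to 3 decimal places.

[0.193, 0.488]

Posterior: Gamma(3+5, 4.4+19.7) = Gamma(8, 24.1) (shape, rate).
Equal-tailed 80% interval: Gamma(8, 24.1) quantiles at 0.1 and 0.9.
Posterior mean ≈ 0.332, SD ≈ 0.117; a Normal approximation gives roughly [0.182, 0.482].
Exact: lower = 0.193; upper = 0.488.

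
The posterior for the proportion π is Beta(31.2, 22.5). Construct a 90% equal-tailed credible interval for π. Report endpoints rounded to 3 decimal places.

[0.469, 0.689]

Posterior: Beta(31.2, 22.5).
Equal-tailed 90% interval: the 0.05 and 0.95 quantiles of Beta(31.2, 22.5).
Posterior mean ≈ 0.581, SD ≈ 0.067; a Normal approximation gives roughly [0.471, 0.691].
Exact: F⁻¹(0.05) = 0.469; F⁻¹(0.95) = 0.689.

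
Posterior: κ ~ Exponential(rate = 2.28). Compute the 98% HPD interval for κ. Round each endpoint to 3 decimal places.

The exponential density is strictly decreasing on [0, ∞), so the HPD interval is anchored at 0: [0, q] with P(κ ≤ q) = 0.98.
q = −ln(1 − 0.98) / 2.28 = 3.9120 / 2.28 = 1.716.

[0.000, 1.716]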